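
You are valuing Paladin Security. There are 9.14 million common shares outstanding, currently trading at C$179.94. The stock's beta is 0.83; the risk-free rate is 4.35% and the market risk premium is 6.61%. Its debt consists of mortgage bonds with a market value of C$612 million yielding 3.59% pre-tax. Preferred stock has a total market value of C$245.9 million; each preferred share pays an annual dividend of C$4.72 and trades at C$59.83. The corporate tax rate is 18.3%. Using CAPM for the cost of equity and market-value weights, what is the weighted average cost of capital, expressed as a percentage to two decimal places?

Cost of equity via CAPM: Re = 4.35% + 0.83 × 6.61% = 9.8363%.
Cost of preferred: Rp = 4.72 / 59.83 = 7.8890%.
Market value of equity E = 179.94 × 9.14m = 1644.6516m.
Total capital V = 1644.6516 + 245.9 + 612 = 2502.5516.
Equity: weight = 1644.6516/2502.5516 = 0.6572; cost = 9.8363%.
Preferred: weight = 245.9/2502.5516 = 0.0983; cost = 7.889%.
Mortgage bonds: weight = 612/2502.5516 = 0.2446; after-tax cost = 3.59% × (1 − 18.3%) = 2.9330%.
WACC = 0.6572 × 9.8363% + 0.0983 × 7.8890% + 0.2446 × 2.9330% = 7.9568%.

7.96%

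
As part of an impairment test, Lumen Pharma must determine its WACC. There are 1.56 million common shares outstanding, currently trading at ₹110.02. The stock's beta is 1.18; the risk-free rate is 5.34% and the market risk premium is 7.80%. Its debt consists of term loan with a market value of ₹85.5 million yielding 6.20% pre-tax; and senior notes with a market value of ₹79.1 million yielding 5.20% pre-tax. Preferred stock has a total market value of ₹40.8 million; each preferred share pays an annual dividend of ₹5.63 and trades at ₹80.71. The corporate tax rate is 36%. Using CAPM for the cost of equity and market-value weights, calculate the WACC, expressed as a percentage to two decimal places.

8.97%

Cost of equity via CAPM: Re = 5.34% + 1.18 × 7.8% = 14.5440%.
Cost of preferred: Rp = 5.63 / 80.71 = 6.9756%.
Market value of equity E = 110.02 × 1.56m = 171.6312m.
Total capital V = 171.6312 + 40.8 + 85.5 + 79.1 = 377.0312.
Equity: weight = 171.6312/377.0312 = 0.4552; cost = 14.544%.
Preferred: weight = 40.8/377.0312 = 0.1082; cost = 6.9756%.
Term loan: weight = 85.5/377.0312 = 0.2268; after-tax cost = 6.2% × (1 − 36%) = 3.9680%.
Senior notes: weight = 79.1/377.0312 = 0.2098; after-tax cost = 5.2% × (1 − 36%) = 3.3280%.
WACC = 0.4552 × 14.5440% + 0.1082 × 6.9756% + 0.2268 × 3.9680% + 0.2098 × 3.3280% = 8.9736%.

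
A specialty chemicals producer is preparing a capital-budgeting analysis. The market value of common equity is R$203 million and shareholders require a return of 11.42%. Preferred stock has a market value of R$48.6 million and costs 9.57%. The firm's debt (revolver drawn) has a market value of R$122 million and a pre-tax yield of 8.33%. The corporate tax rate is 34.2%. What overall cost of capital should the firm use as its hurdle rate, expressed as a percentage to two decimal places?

Total capital V = 203 + 48.6 + 122 = 373.6.
Equity: weight = 203/373.6 = 0.5434; cost = 11.42%.
Preferred: weight = 48.6/373.6 = 0.1301; cost = 9.57%.
Revolver drawn: weight = 122/373.6 = 0.3266; after-tax cost = 8.33% × (1 − 34.2%) = 5.4811%.
WACC = 0.5434 × 11.4200% + 0.1301 × 9.5700% + 0.3266 × 5.4811% = 9.2400%.

9.24%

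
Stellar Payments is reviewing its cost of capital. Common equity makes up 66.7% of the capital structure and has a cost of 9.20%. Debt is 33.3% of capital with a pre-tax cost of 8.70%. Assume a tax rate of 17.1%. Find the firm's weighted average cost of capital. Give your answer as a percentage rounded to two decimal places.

8.54%

After-tax cost of debt = 8.7% × (1 − 17.1%) = 7.2123%.
WACC = 0.667 × 9.2000% + 0.333 × 7.2123% = 8.5381%.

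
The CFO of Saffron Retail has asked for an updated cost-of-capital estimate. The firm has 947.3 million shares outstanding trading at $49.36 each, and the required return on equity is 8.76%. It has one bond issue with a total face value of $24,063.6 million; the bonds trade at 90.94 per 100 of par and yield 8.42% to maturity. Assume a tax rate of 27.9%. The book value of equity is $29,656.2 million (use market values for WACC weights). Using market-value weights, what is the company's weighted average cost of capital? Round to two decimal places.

7.90%

Market value of equity E = 49.36 × 947.3m = 46758.728m. Market value of debt D = 24063.6m × 90.94/100 = 21883.43784m.
Total capital V = 46758.728 + 21883.43784 = 68642.16584.
Equity: weight = 46758.728/68642.16584 = 0.6812; cost = 8.76%.
Bonds outstanding: weight = 21883.43784/68642.16584 = 0.3188; after-tax cost = 8.42% × (1 − 27.9%) = 6.0708%.
WACC = 0.6812 × 8.7600% + 0.3188 × 6.0708% = 7.9027%.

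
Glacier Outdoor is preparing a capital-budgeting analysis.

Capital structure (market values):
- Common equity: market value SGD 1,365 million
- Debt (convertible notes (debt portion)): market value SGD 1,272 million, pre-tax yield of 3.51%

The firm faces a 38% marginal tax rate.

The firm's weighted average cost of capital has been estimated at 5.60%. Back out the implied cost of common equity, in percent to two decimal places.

8.79%

Total capital V = 1365 + 1272 = 2637.
Equity weight = 1365/2637 = 0.5176.
Convertible notes (debt portion) weight = 1272/2637 = 0.4824.
Debt contribution = 0.4824 × 3.51% × (1 − 38%) = 1.0497%.
Required equity contribution = 5.6% − 1.0497% = 4.5503%.
Re = 4.5503% / 0.5176 = 8.7905%.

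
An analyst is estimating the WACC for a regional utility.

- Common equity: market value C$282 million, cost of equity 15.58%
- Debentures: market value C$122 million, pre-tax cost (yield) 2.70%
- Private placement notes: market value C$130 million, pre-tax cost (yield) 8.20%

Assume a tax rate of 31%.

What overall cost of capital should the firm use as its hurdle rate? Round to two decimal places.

Total capital V = 282 + 122 + 130 = 534.
Equity: weight = 282/534 = 0.5281; cost = 15.58%.
Debentures: weight = 122/534 = 0.2285; after-tax cost = 2.7% × (1 − 31%) = 1.8630%.
Private placement notes: weight = 130/534 = 0.2434; after-tax cost = 8.2% × (1 − 31%) = 5.6580%.
WACC = 0.5281 × 15.5800% + 0.2285 × 1.8630% + 0.2434 × 5.6580% = 10.0307%.

10.03%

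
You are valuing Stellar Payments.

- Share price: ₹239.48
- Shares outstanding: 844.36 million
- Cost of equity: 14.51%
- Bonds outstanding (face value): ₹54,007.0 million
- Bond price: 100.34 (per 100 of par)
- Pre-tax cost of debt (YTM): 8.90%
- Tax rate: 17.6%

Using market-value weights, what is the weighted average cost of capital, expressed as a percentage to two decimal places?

Market value of equity E = 239.48 × 844.36m = 202207.3328m. Market value of debt D = 54007m × 100.34/100 = 54190.6238m.
Total capital V = 202207.3328 + 54190.6238 = 256397.9566.
Equity: weight = 202207.3328/256397.9566 = 0.7886; cost = 14.51%.
Bonds outstanding: weight = 54190.6238/256397.9566 = 0.2114; after-tax cost = 8.9% × (1 − 17.6%) = 7.3336%.
WACC = 0.7886 × 14.5100% + 0.2114 × 7.3336% = 12.9932%.

12.99%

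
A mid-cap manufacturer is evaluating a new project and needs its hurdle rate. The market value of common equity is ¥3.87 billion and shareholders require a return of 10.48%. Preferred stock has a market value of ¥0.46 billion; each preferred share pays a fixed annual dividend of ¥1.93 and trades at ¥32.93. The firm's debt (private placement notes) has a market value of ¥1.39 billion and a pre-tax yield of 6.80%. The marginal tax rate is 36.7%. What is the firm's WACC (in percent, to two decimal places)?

Cost of preferred: Rp = 1.93 / 32.93 = 5.8609%.
Total capital V = 3.87 + 0.46 + 1.39 = 5.72.
Equity: weight = 3.87/5.72 = 0.6766; cost = 10.48%.
Preferred: weight = 0.46/5.72 = 0.0804; cost = 5.8609%.
Private placement notes: weight = 1.39/5.72 = 0.2430; after-tax cost = 6.8% × (1 − 36.7%) = 4.3044%.
WACC = 0.6766 × 10.4800% + 0.0804 × 5.8609% + 0.2430 × 4.3044% = 8.6078%.

8.61%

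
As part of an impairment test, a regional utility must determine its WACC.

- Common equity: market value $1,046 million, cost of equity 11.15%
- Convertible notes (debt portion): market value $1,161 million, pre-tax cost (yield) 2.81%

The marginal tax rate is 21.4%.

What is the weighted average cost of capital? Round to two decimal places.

6.45%

Total capital V = 1046 + 1161 = 2207.
Equity: weight = 1046/2207 = 0.4739; cost = 11.15%.
Convertible notes (debt portion): weight = 1161/2207 = 0.5261; after-tax cost = 2.81% × (1 − 21.4%) = 2.2087%.
WACC = 0.4739 × 11.1500% + 0.5261 × 2.2087% = 6.4464%.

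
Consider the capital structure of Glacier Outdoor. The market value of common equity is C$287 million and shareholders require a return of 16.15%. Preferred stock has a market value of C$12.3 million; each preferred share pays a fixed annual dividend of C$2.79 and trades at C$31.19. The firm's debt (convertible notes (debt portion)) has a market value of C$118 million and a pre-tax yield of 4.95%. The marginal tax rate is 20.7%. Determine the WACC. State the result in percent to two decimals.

12.48%

Cost of preferred: Rp = 2.79 / 31.19 = 8.9452%.
Total capital V = 287 + 12.3 + 118 = 417.3.
Equity: weight = 287/417.3 = 0.6878; cost = 16.15%.
Preferred: weight = 12.3/417.3 = 0.0295; cost = 8.9452%.
Convertible notes (debt portion): weight = 118/417.3 = 0.2828; after-tax cost = 4.95% × (1 − 20.7%) = 3.9254%.
WACC = 0.6878 × 16.1500% + 0.0295 × 8.9452% + 0.2828 × 3.9254% = 12.4809%.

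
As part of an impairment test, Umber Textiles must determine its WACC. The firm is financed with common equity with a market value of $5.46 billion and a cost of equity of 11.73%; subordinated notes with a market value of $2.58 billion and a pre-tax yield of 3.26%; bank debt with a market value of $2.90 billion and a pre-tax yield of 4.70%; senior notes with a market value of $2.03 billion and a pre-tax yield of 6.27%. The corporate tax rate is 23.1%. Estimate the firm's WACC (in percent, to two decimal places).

7.00%

Total capital V = 5.46 + 2.58 + 2.9 + 2.03 = 12.97.
Equity: weight = 5.46/12.97 = 0.4210; cost = 11.73%.
Subordinated notes: weight = 2.58/12.97 = 0.1989; after-tax cost = 3.26% × (1 − 23.1%) = 2.5069%.
Bank debt: weight = 2.9/12.97 = 0.2236; after-tax cost = 4.7% × (1 − 23.1%) = 3.6143%.
Senior notes: weight = 2.03/12.97 = 0.1565; after-tax cost = 6.27% × (1 − 23.1%) = 4.8216%.
WACC = 0.4210 × 11.7300% + 0.1989 × 2.5069% + 0.2236 × 3.6143% + 0.1565 × 4.8216% = 6.9995%.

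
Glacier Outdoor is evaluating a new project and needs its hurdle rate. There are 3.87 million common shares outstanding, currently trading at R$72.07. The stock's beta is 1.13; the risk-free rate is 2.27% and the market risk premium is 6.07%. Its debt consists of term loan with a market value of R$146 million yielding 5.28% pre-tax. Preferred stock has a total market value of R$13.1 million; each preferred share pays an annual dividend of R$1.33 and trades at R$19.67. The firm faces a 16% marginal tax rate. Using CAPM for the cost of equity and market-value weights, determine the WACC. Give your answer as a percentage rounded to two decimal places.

Cost of equity via CAPM: Re = 2.27% + 1.13 × 6.07% = 9.1291%.
Cost of preferred: Rp = 1.33 / 19.67 = 6.7616%.
Market value of equity E = 72.07 × 3.87m = 278.9109m.
Total capital V = 278.9109 + 13.1 + 146 = 438.0109.
Equity: weight = 278.9109/438.0109 = 0.6368; cost = 9.1291%.
Preferred: weight = 13.1/438.0109 = 0.0299; cost = 6.7616%.
Term loan: weight = 146/438.0109 = 0.3333; after-tax cost = 5.28% × (1 − 16%) = 4.4352%.
WACC = 0.6368 × 9.1291% + 0.0299 × 6.7616% + 0.3333 × 4.4352% = 7.4937%.

7.49%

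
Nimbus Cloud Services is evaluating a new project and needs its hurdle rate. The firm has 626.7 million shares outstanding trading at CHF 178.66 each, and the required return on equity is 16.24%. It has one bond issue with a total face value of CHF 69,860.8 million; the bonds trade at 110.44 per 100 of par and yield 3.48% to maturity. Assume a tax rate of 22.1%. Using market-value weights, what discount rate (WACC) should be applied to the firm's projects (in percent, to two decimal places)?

10.72%

Market value of equity E = 178.66 × 626.7m = 111966.222m. Market value of debt D = 69860.8m × 110.44/100 = 77154.26752m.
Total capital V = 111966.222 + 77154.26752 = 189120.48952.
Equity: weight = 111966.222/189120.48952 = 0.5920; cost = 16.24%.
Bonds outstanding: weight = 77154.26752/189120.48952 = 0.4080; after-tax cost = 3.48% × (1 − 22.1%) = 2.7109%.
WACC = 0.5920 × 16.2400% + 0.4080 × 2.7109% = 10.7206%.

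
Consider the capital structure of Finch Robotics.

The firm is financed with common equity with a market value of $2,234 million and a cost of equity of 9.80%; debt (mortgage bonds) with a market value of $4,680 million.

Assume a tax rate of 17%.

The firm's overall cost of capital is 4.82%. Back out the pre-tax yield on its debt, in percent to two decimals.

Total capital V = 2234 + 4680 = 6914.
Equity weight = 2234/6914 = 0.3231.
Mortgage bonds weight = 4680/6914 = 0.6769.
Equity contribution = 0.3231 × 9.8% = 3.1665%.
Remaining for debt = 4.82% − 3.1665% = 1.6535%.
Rd × (1 − 17%) × 0.6769 = 1.6535%  ⇒  Rd = 2.9431%.

2.94%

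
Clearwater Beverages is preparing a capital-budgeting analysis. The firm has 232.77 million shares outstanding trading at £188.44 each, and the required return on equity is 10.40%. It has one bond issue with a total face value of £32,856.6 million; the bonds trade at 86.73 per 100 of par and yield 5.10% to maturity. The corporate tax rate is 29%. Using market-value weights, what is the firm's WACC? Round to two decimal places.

Market value of equity E = 188.44 × 232.77m = 43863.1788m. Market value of debt D = 32856.6m × 86.73/100 = 28496.52918m.
Total capital V = 43863.1788 + 28496.52918 = 72359.70798.
Equity: weight = 43863.1788/72359.70798 = 0.6062; cost = 10.4%.
Bonds outstanding: weight = 28496.52918/72359.70798 = 0.3938; after-tax cost = 5.1% × (1 − 29%) = 3.6210%.
WACC = 0.6062 × 10.4000% + 0.3938 × 3.6210% = 7.7303%.

7.73%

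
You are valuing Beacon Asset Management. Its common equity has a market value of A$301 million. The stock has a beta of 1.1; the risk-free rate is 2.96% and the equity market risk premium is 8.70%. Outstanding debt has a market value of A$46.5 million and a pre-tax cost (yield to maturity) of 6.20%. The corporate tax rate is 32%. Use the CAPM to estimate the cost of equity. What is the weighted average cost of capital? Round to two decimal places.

Cost of equity via CAPM: Re = 2.96% + 1.1 × 8.7% = 12.5300%.
Total capital V = 301 + 46.5 = 347.5.
Equity: weight = 301/347.5 = 0.8662; cost = 12.53%.
Debt: weight = 46.5/347.5 = 0.1338; after-tax cost = 6.2% × (1 − 32%) = 4.2160%.
WACC = 0.8662 × 12.5300% + 0.1338 × 4.2160% = 11.4175%.

11.42%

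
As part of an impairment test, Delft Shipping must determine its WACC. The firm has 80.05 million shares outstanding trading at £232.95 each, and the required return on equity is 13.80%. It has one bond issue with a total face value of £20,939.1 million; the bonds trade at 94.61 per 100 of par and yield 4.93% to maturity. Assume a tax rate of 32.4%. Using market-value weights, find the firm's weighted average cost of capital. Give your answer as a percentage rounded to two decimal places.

Market value of equity E = 232.95 × 80.05m = 18647.6475m. Market value of debt D = 20939.1m × 94.61/100 = 19810.48251m.
Total capital V = 18647.6475 + 19810.48251 = 38458.13001.
Equity: weight = 18647.6475/38458.13001 = 0.4849; cost = 13.8%.
Bonds outstanding: weight = 19810.48251/38458.13001 = 0.5151; after-tax cost = 4.93% × (1 − 32.4%) = 3.3327%.
WACC = 0.4849 × 13.8000% + 0.5151 × 3.3327% = 8.4081%.

8.41%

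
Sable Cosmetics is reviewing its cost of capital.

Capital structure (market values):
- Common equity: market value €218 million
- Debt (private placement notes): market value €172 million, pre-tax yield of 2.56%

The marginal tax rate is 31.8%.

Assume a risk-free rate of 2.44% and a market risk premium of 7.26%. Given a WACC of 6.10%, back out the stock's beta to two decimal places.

Total capital V = 218 + 172 = 390.
Equity weight = 218/390 = 0.5590.
Private placement notes weight = 172/390 = 0.4410.
Debt contribution = 0.4410 × 2.56% × (1 − 31.8%) = 0.7700%.
Required equity contribution = 6.1% − 0.7700% = 5.3300%  ⇒  Re = 9.5353%.
CAPM: 9.5353% = 2.44% + β × 7.26%  ⇒  β = 0.9773.

0.98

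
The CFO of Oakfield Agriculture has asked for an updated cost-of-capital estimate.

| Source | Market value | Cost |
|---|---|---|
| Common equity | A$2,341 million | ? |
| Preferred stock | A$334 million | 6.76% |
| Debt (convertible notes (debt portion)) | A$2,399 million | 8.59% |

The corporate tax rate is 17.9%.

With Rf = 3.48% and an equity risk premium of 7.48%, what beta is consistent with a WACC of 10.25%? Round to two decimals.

Total capital V = 2341 + 334 + 2399 = 5074.
Equity weight = 2341/5074 = 0.4614.
Preferred weight = 334/5074 = 0.0658.
Convertible notes (debt portion) weight = 2399/5074 = 0.4728.
Debt contribution = 0.4728 × 8.59% × (1 − 17.9%) = 3.3344%.
Preferred contribution = 0.0658 × 6.76% = 0.4450%.
Required equity contribution = 10.25% − 3.7794% = 6.4706%  ⇒  Re = 14.0248%.
CAPM: 14.0248% = 3.48% + β × 7.48%  ⇒  β = 1.4097.

1.41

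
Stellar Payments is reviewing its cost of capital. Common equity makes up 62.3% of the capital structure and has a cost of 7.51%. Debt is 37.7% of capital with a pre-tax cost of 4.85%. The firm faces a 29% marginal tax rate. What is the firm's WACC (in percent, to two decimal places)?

5.98%

After-tax cost of debt = 4.85% × (1 − 29%) = 3.4435%.
WACC = 0.623 × 7.5100% + 0.377 × 3.4435% = 5.9769%.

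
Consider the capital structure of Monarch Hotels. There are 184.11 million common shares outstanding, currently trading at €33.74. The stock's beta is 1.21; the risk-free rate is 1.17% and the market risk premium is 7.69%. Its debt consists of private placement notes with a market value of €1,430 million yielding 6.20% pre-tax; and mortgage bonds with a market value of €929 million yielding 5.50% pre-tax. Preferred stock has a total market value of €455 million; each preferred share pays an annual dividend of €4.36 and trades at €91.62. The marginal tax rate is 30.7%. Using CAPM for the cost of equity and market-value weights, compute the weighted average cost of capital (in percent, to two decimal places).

Cost of equity via CAPM: Re = 1.17% + 1.21 × 7.69% = 10.4749%.
Cost of preferred: Rp = 4.36 / 91.62 = 4.7588%.
Market value of equity E = 33.74 × 184.11m = 6211.8714m.
Total capital V = 6211.8714 + 455 + 1430 + 929 = 9025.8714.
Equity: weight = 6211.8714/9025.8714 = 0.6882; cost = 10.4749%.
Preferred: weight = 455/9025.8714 = 0.0504; cost = 4.7588%.
Private placement notes: weight = 1430/9025.8714 = 0.1584; after-tax cost = 6.2% × (1 − 30.7%) = 4.2966%.
Mortgage bonds: weight = 929/9025.8714 = 0.1029; after-tax cost = 5.5% × (1 − 30.7%) = 3.8115%.
WACC = 0.6882 × 10.4749% + 0.0504 × 4.7588% + 0.1584 × 4.2966% + 0.1029 × 3.8115% = 8.5221%.

8.52%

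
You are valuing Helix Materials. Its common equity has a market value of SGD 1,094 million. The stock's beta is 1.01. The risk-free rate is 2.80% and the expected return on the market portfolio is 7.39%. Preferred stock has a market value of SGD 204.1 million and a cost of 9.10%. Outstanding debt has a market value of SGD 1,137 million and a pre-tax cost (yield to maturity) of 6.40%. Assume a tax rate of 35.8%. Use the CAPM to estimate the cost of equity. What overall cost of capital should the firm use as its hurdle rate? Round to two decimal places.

Market risk premium = 7.39% − 2.8% = 4.59%.
Cost of equity via CAPM: Re = 2.8% + 1.01 × 4.59% = 7.4359%.
Total capital V = 1094 + 204.1 + 1137 = 2435.1.
Equity: weight = 1094/2435.1 = 0.4493; cost = 7.4359%.
Preferred: weight = 204.1/2435.1 = 0.0838; cost = 9.1%.
Debt: weight = 1137/2435.1 = 0.4669; after-tax cost = 6.4% × (1 − 35.8%) = 4.1088%.
WACC = 0.4493 × 7.4359% + 0.0838 × 9.1000% + 0.4669 × 4.1088% = 6.0219%.

6.02%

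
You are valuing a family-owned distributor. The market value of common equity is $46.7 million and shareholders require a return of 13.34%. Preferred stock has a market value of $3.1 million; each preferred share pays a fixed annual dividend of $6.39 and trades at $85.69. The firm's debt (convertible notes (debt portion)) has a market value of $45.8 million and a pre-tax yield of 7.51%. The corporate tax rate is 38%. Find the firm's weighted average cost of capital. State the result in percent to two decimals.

Cost of preferred: Rp = 6.39 / 85.69 = 7.4571%.
Total capital V = 46.7 + 3.1 + 45.8 = 95.6.
Equity: weight = 46.7/95.6 = 0.4885; cost = 13.34%.
Preferred: weight = 3.1/95.6 = 0.0324; cost = 7.4571%.
Convertible notes (debt portion): weight = 45.8/95.6 = 0.4791; after-tax cost = 7.51% × (1 − 38%) = 4.6562%.
WACC = 0.4885 × 13.3400% + 0.0324 × 7.4571% + 0.4791 × 4.6562% = 8.9890%.

8.99%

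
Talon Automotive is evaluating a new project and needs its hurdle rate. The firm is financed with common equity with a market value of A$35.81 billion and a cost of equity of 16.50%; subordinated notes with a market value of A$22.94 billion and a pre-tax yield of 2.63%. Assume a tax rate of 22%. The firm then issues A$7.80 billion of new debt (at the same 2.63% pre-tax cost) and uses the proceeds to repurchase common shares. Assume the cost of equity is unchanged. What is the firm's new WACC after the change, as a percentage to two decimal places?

After the change:
Total capital V = 28.01 + 30.74 = 58.75.
Equity: weight = 28.01/58.75 = 0.4768; cost = 16.5%.
Subordinated notes: weight = 30.74/58.75 = 0.5232; after-tax cost = 2.63% × (1 − 22%) = 2.0514%.
WACC = 0.4768 × 16.5000% + 0.5232 × 2.0514% = 8.9400%.

8.94%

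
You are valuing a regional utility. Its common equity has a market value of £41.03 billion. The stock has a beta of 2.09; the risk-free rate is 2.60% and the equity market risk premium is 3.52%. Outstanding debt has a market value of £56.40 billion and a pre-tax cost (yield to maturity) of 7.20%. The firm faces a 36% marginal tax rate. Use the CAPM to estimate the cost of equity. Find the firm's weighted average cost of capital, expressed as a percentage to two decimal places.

6.86%

Cost of equity via CAPM: Re = 2.6% + 2.09 × 3.52% = 9.9568%.
Total capital V = 41.03 + 56.4 = 97.43.
Equity: weight = 41.03/97.43 = 0.4211; cost = 9.9568%.
Debt: weight = 56.4/97.43 = 0.5789; after-tax cost = 7.2% × (1 − 36%) = 4.6080%.
WACC = 0.4211 × 9.9568% + 0.5789 × 4.6080% = 6.8605%.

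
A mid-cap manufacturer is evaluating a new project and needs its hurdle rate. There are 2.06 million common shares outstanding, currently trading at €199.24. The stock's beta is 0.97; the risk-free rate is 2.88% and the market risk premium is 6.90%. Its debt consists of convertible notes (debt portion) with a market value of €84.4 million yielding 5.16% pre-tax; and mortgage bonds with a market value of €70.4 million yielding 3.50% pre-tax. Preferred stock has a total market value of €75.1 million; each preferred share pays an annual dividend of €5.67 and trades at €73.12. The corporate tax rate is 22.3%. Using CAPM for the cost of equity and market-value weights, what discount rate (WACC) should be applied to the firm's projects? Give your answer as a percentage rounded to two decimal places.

Cost of equity via CAPM: Re = 2.88% + 0.97 × 6.9% = 9.5730%.
Cost of preferred: Rp = 5.67 / 73.12 = 7.7544%.
Market value of equity E = 199.24 × 2.06m = 410.4344m.
Total capital V = 410.4344 + 75.1 + 84.4 + 70.4 = 640.3344.
Equity: weight = 410.4344/640.3344 = 0.6410; cost = 9.573%.
Preferred: weight = 75.1/640.3344 = 0.1173; cost = 7.7544%.
Convertible notes (debt portion): weight = 84.4/640.3344 = 0.1318; after-tax cost = 5.16% × (1 − 22.3%) = 4.0093%.
Mortgage bonds: weight = 70.4/640.3344 = 0.1099; after-tax cost = 3.5% × (1 − 22.3%) = 2.7195%.
WACC = 0.6410 × 9.5730% + 0.1173 × 7.7544% + 0.1318 × 4.0093% + 0.1099 × 2.7195% = 7.8729%.

7.87%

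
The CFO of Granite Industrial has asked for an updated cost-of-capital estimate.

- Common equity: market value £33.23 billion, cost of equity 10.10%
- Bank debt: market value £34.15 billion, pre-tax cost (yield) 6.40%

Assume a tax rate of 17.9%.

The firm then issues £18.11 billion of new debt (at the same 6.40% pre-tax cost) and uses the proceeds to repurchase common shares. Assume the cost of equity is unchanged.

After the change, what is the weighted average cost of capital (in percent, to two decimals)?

6.34%

After the change:
Total capital V = 15.12 + 52.26 = 67.38.
Equity: weight = 15.12/67.38 = 0.2244; cost = 10.1%.
Bank debt: weight = 52.26/67.38 = 0.7756; after-tax cost = 6.4% × (1 − 17.9%) = 5.2544%.
WACC = 0.2244 × 10.1000% + 0.7756 × 5.2544% = 6.3417%.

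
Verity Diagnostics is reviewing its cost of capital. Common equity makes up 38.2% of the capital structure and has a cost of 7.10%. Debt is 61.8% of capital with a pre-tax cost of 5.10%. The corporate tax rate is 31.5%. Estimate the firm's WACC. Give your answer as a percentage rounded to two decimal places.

4.87%

After-tax cost of debt = 5.1% × (1 − 31.5%) = 3.4935%.
WACC = 0.382 × 7.1000% + 0.618 × 3.4935% = 4.8712%.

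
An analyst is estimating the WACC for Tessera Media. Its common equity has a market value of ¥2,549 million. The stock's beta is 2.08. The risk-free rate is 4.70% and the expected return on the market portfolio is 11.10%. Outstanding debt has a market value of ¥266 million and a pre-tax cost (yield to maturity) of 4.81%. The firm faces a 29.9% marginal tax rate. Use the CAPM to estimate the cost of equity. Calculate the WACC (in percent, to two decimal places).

Market risk premium = 11.1% − 4.7% = 6.4%.
Cost of equity via CAPM: Re = 4.7% + 2.08 × 6.4% = 18.0120%.
Total capital V = 2549 + 266 = 2815.
Equity: weight = 2549/2815 = 0.9055; cost = 18.012%.
Debt: weight = 266/2815 = 0.0945; after-tax cost = 4.81% × (1 − 29.9%) = 3.3718%.
WACC = 0.9055 × 18.0120% + 0.0945 × 3.3718% = 16.6286%.

16.63%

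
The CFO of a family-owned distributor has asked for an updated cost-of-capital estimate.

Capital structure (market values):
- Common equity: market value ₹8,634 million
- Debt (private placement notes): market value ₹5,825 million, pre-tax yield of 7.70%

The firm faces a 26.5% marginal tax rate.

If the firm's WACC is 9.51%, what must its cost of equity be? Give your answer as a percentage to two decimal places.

12.11%

Total capital V = 8634 + 5825 = 14459.
Equity weight = 8634/14459 = 0.5971.
Private placement notes weight = 5825/14459 = 0.4029.
Debt contribution = 0.4029 × 7.7% × (1 − 26.5%) = 2.2800%.
Required equity contribution = 9.51% − 2.2800% = 7.2300%.
Re = 7.2300% / 0.5971 = 12.1078%.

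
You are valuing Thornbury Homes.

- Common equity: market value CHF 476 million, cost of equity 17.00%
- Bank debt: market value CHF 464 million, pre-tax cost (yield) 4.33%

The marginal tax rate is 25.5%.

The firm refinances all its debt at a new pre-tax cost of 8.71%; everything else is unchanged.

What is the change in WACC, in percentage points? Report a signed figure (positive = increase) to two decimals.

+1.61 pp

Current WACC:
Total capital V = 476 + 464 = 940.
Equity: weight = 476/940 = 0.5064; cost = 17%.
Bank debt: weight = 464/940 = 0.4936; after-tax cost = 4.33% × (1 − 25.5%) = 3.2258%.
WACC = 0.5064 × 17.0000% + 0.4936 × 3.2258% = 10.2008%.
After the change:
Total capital V = 476 + 464 = 940.
Equity: weight = 476/940 = 0.5064; cost = 17%.
Bank debt: weight = 464/940 = 0.4936; after-tax cost = 8.71% × (1 − 25.5%) = 6.4890%.
WACC = 0.5064 × 17.0000% + 0.4936 × 6.4890% = 11.8116%.
Change in WACC = 11.8116% − 10.2008% = 1.6107 pp.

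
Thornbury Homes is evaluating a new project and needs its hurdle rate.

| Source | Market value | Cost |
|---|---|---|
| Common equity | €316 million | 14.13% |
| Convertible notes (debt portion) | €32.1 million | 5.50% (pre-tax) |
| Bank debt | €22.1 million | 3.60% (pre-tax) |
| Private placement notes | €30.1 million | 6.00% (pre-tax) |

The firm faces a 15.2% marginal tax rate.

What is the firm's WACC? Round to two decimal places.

Total capital V = 316 + 32.1 + 22.1 + 30.1 = 400.3.
Equity: weight = 316/400.3 = 0.7894; cost = 14.13%.
Convertible notes (debt portion): weight = 32.1/400.3 = 0.0802; after-tax cost = 5.5% × (1 − 15.2%) = 4.6640%.
Bank debt: weight = 22.1/400.3 = 0.0552; after-tax cost = 3.6% × (1 − 15.2%) = 3.0528%.
Private placement notes: weight = 30.1/400.3 = 0.0752; after-tax cost = 6% × (1 − 15.2%) = 5.0880%.
WACC = 0.7894 × 14.1300% + 0.0802 × 4.6640% + 0.0552 × 3.0528% + 0.0752 × 5.0880% = 12.0795%.

12.08%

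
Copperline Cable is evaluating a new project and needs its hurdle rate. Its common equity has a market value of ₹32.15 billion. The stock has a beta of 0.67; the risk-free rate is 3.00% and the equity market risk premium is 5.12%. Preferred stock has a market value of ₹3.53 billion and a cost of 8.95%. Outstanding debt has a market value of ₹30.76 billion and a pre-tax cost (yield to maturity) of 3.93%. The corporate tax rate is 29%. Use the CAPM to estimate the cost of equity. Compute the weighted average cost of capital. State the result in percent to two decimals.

4.88%

Cost of equity via CAPM: Re = 3.0% + 0.67 × 5.12% = 6.4304%.
Total capital V = 32.15 + 3.53 + 30.76 = 66.44.
Equity: weight = 32.15/66.44 = 0.4839; cost = 6.4304%.
Preferred: weight = 3.53/66.44 = 0.0531; cost = 8.95%.
Debt: weight = 30.76/66.44 = 0.4630; after-tax cost = 3.93% × (1 − 29%) = 2.7903%.
WACC = 0.4839 × 6.4304% + 0.0531 × 8.9500% + 0.4630 × 2.7903% = 4.8790%.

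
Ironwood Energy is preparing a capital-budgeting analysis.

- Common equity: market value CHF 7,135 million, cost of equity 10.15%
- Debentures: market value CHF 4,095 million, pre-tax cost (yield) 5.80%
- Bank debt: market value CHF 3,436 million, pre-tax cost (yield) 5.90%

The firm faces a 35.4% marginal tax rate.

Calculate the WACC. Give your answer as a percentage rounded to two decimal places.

Total capital V = 7135 + 4095 + 3436 = 14666.
Equity: weight = 7135/14666 = 0.4865; cost = 10.15%.
Debentures: weight = 4095/14666 = 0.2792; after-tax cost = 5.8% × (1 − 35.4%) = 3.7468%.
Bank debt: weight = 3436/14666 = 0.2343; after-tax cost = 5.9% × (1 − 35.4%) = 3.8114%.
WACC = 0.4865 × 10.1500% + 0.2792 × 3.7468% + 0.2343 × 3.8114% = 6.8771%.

6.88%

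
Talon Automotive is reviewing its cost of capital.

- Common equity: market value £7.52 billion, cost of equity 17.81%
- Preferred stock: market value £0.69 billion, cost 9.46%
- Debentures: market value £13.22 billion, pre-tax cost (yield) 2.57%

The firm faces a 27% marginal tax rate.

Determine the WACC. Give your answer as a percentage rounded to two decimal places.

7.71%

Total capital V = 7.52 + 0.69 + 13.22 = 21.43.
Equity: weight = 7.52/21.43 = 0.3509; cost = 17.81%.
Preferred: weight = 0.69/21.43 = 0.0322; cost = 9.46%.
Debentures: weight = 13.22/21.43 = 0.6169; after-tax cost = 2.57% × (1 − 27%) = 1.8761%.
WACC = 0.3509 × 17.8100% + 0.0322 × 9.4600% + 0.6169 × 1.8761% = 7.7116%.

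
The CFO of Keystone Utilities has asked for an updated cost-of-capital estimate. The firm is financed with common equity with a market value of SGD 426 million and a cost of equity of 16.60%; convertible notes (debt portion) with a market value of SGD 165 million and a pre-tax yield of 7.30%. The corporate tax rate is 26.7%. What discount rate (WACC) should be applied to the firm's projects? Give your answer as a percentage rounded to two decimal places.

Total capital V = 426 + 165 = 591.
Equity: weight = 426/591 = 0.7208; cost = 16.6%.
Convertible notes (debt portion): weight = 165/591 = 0.2792; after-tax cost = 7.3% × (1 − 26.7%) = 5.3509%.
WACC = 0.7208 × 16.6000% + 0.2792 × 5.3509% = 13.4594%.

13.46%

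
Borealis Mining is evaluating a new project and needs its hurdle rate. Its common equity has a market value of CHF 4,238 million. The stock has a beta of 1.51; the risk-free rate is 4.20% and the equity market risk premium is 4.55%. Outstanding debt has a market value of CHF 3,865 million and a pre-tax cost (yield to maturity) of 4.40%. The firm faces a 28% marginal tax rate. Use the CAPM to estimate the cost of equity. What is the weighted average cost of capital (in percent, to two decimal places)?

Cost of equity via CAPM: Re = 4.2% + 1.51 × 4.55% = 11.0705%.
Total capital V = 4238 + 3865 = 8103.
Equity: weight = 4238/8103 = 0.5230; cost = 11.0705%.
Debt: weight = 3865/8103 = 0.4770; after-tax cost = 4.4% × (1 − 28%) = 3.1680%.
WACC = 0.5230 × 11.0705% + 0.4770 × 3.1680% = 7.3011%.

7.30%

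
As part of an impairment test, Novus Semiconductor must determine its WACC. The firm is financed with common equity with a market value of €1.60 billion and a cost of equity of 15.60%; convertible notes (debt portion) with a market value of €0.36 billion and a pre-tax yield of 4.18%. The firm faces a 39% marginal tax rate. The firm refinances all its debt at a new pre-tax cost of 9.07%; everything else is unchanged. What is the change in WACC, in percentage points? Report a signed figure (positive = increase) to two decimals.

+0.55 pp

Current WACC:
Total capital V = 1.6 + 0.36 = 1.96.
Equity: weight = 1.6/1.96 = 0.8163; cost = 15.6%.
Convertible notes (debt portion): weight = 0.36/1.96 = 0.1837; after-tax cost = 4.18% × (1 − 39%) = 2.5498%.
WACC = 0.8163 × 15.6000% + 0.1837 × 2.5498% = 13.2030%.
After the change:
Total capital V = 1.6 + 0.36 = 1.96.
Equity: weight = 1.6/1.96 = 0.8163; cost = 15.6%.
Convertible notes (debt portion): weight = 0.36/1.96 = 0.1837; after-tax cost = 9.07% × (1 − 39%) = 5.5327%.
WACC = 0.8163 × 15.6000% + 0.1837 × 5.5327% = 13.7509%.
Change in WACC = 13.7509% − 13.2030% = 0.5479 pp.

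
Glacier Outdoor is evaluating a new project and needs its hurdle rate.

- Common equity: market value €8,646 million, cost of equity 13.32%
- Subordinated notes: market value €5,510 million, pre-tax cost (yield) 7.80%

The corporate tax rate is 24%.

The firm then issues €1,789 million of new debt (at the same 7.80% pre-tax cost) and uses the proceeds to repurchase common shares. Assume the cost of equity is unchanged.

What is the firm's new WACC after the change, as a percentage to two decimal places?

After the change:
Total capital V = 6857 + 7299 = 14156.
Equity: weight = 6857/14156 = 0.4844; cost = 13.32%.
Subordinated notes: weight = 7299/14156 = 0.5156; after-tax cost = 7.8% × (1 − 24%) = 5.9280%.
WACC = 0.4844 × 13.3200% + 0.5156 × 5.9280% = 9.5086%.

9.51%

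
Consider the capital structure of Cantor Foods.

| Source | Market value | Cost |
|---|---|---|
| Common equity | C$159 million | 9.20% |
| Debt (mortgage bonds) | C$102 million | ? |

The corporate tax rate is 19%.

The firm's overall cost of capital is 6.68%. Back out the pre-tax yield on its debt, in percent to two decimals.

3.40%

Total capital V = 159 + 102 = 261.
Equity weight = 159/261 = 0.6092.
Mortgage bonds weight = 102/261 = 0.3908.
Equity contribution = 0.6092 × 9.2% = 5.6046%.
Remaining for debt = 6.68% − 5.6046% = 1.0754%.
Rd × (1 − 19%) × 0.3908 = 1.0754%  ⇒  Rd = 3.3972%.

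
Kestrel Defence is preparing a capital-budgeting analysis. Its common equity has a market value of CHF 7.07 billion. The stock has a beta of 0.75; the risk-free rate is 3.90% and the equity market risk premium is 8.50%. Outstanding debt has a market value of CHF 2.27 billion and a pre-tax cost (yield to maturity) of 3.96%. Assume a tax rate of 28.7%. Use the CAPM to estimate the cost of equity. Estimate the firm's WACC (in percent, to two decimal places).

8.46%

Cost of equity via CAPM: Re = 3.9% + 0.75 × 8.5% = 10.2750%.
Total capital V = 7.07 + 2.27 = 9.34.
Equity: weight = 7.07/9.34 = 0.7570; cost = 10.275%.
Debt: weight = 2.27/9.34 = 0.2430; after-tax cost = 3.96% × (1 − 28.7%) = 2.8235%.
WACC = 0.7570 × 10.2750% + 0.2430 × 2.8235% = 8.4640%.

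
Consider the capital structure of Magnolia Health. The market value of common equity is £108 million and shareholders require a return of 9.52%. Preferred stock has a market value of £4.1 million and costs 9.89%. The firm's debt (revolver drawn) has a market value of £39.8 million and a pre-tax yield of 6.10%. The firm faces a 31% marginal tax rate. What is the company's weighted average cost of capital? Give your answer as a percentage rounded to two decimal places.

Total capital V = 108 + 4.1 + 39.8 = 151.9.
Equity: weight = 108/151.9 = 0.7110; cost = 9.52%.
Preferred: weight = 4.1/151.9 = 0.0270; cost = 9.89%.
Revolver drawn: weight = 39.8/151.9 = 0.2620; after-tax cost = 6.1% × (1 − 31%) = 4.2090%.
WACC = 0.7110 × 9.5200% + 0.0270 × 9.8900% + 0.2620 × 4.2090% = 8.1384%.

8.14%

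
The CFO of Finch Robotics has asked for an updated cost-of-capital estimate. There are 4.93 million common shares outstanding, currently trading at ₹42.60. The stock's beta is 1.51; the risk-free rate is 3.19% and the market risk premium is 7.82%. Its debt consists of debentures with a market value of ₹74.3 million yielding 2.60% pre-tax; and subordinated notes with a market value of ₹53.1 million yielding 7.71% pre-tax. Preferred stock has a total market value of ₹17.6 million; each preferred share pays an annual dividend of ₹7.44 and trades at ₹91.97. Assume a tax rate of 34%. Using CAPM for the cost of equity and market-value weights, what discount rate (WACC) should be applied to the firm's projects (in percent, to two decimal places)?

Cost of equity via CAPM: Re = 3.19% + 1.51 × 7.82% = 14.9982%.
Cost of preferred: Rp = 7.44 / 91.97 = 8.0896%.
Market value of equity E = 42.6 × 4.93m = 210.018m.
Total capital V = 210.018 + 17.6 + 74.3 + 53.1 = 355.018.
Equity: weight = 210.018/355.018 = 0.5916; cost = 14.9982%.
Preferred: weight = 17.6/355.018 = 0.0496; cost = 8.0896%.
Debentures: weight = 74.3/355.018 = 0.2093; after-tax cost = 2.6% × (1 − 34%) = 1.7160%.
Subordinated notes: weight = 53.1/355.018 = 0.1496; after-tax cost = 7.71% × (1 − 34%) = 5.0886%.
WACC = 0.5916 × 14.9982% + 0.0496 × 8.0896% + 0.2093 × 1.7160% + 0.1496 × 5.0886% = 10.3938%.

10.39%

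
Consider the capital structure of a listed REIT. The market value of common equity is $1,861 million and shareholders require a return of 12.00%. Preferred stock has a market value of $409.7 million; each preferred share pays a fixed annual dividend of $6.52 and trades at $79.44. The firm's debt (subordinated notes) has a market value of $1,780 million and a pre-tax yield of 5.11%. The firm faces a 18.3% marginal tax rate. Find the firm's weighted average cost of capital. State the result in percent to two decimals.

8.18%

Cost of preferred: Rp = 6.52 / 79.44 = 8.2075%.
Total capital V = 1861 + 409.7 + 1780 = 4050.7.
Equity: weight = 1861/4050.7 = 0.4594; cost = 12%.
Preferred: weight = 409.7/4050.7 = 0.1011; cost = 8.2075%.
Subordinated notes: weight = 1780/4050.7 = 0.4394; after-tax cost = 5.11% × (1 − 18.3%) = 4.1749%.
WACC = 0.4594 × 12.0000% + 0.1011 × 8.2075% + 0.4394 × 4.1749% = 8.1778%.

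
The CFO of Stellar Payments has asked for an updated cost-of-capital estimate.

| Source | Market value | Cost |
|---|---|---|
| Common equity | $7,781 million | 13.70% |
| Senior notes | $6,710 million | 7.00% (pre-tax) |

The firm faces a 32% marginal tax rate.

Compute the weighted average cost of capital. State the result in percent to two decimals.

Total capital V = 7781 + 6710 = 14491.
Equity: weight = 7781/14491 = 0.5370; cost = 13.7%.
Senior notes: weight = 6710/14491 = 0.4630; after-tax cost = 7% × (1 − 32%) = 4.7600%.
WACC = 0.5370 × 13.7000% + 0.4630 × 4.7600% = 9.5604%.

9.56%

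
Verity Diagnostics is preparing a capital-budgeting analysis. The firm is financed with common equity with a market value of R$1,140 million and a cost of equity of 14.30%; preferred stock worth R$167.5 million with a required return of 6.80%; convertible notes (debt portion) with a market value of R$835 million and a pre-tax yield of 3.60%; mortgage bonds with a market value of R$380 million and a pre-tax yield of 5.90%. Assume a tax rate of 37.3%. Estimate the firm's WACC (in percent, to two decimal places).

Total capital V = 1140 + 167.5 + 835 + 380 = 2522.5.
Equity: weight = 1140/2522.5 = 0.4519; cost = 14.3%.
Preferred: weight = 167.5/2522.5 = 0.0664; cost = 6.8%.
Convertible notes (debt portion): weight = 835/2522.5 = 0.3310; after-tax cost = 3.6% × (1 − 37.3%) = 2.2572%.
Mortgage bonds: weight = 380/2522.5 = 0.1506; after-tax cost = 5.9% × (1 − 37.3%) = 3.6993%.
WACC = 0.4519 × 14.3000% + 0.0664 × 6.8000% + 0.3310 × 2.2572% + 0.1506 × 3.6993% = 8.2186%.

8.22%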